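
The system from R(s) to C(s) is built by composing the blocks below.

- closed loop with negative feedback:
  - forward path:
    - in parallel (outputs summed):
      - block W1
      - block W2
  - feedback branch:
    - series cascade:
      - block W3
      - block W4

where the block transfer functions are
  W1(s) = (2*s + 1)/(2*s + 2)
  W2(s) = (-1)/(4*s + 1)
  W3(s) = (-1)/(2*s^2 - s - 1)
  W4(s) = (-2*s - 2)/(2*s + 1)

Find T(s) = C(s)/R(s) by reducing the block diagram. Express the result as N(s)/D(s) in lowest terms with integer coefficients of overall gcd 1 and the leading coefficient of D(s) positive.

First reduce the diagram to T(s).

Step 1: sum the parallel branches W1, W2, giving (8*s^2 + 4*s - 1)/(8*s^2 + 10*s + 2)
Step 2: reduce the series chain W3, W4, giving (2*s + 2)/(4*s^3 - 3*s - 1)
Step 3: feedback reduction of (W1+W2), (W3*W4); the result is T(s) itself (integer coefficients, no common factor, positive leading denominator coefficient)

Answer: (32*s^5 + 16*s^4 - 28*s^3 - 20*s^2 - s + 1)/(32*s^5 + 40*s^4 - 14*s^2 - 10*s - 4)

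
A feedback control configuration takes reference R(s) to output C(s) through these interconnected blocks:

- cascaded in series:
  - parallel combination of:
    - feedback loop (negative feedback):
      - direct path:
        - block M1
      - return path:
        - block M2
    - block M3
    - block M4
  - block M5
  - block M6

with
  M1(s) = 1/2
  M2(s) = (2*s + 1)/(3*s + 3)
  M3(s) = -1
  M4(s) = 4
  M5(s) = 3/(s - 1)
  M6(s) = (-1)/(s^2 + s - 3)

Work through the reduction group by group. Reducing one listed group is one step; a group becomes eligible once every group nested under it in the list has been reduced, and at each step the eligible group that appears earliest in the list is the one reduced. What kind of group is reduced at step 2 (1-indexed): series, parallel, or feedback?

Step 1. collapse the loop (M1 forward, M2 return)
Step 2. add [M1/(1+M1*M2)], M3, M4 (parallel)
Step 3. cascade ([M1/(1+M1*M2)]+M3+M4), M5, M6
The group at step 2 is a parallel group.

Hence the answer: parallel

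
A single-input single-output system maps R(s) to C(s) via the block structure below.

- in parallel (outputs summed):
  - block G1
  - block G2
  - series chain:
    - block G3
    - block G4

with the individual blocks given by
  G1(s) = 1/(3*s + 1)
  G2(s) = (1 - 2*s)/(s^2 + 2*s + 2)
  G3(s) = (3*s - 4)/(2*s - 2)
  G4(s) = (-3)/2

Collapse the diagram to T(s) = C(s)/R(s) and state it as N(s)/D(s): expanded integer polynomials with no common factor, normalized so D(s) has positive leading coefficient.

(1) multiply G3, G4 (series) -> (12 - 9*s)/(4*s - 4)
(2) parallel reduction of G1, G2, (G3*G4), giving the overall T(s)

Therefore the answer is (-27*s^4 - 47*s^3 + 44*s^2 + 78*s + 12)/(12*s^4 + 16*s^3 + 4*s^2 - 24*s - 8).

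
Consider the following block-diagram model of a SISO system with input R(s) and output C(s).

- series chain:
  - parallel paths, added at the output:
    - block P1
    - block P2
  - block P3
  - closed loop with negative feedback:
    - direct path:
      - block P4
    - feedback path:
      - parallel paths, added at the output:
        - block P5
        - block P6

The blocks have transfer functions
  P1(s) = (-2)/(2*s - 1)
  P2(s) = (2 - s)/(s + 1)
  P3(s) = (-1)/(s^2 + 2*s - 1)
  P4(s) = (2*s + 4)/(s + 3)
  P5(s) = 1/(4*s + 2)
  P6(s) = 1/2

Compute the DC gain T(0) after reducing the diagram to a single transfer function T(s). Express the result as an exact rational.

Answer: 16/7

Working:
1. combine P1, P2 in parallel: (-2*s^2 + 3*s - 4)/(2*s^2 + s - 1)
2. add P5, P6 (parallel): (s + 1)/(2*s + 1)
3. apply the feedback formula to P4, (P5+P6): (4*s^2 + 10*s + 4)/(4*s^2 + 13*s + 7)
4. combine (P1+P2), P3, [P4/(1+P4*(P5+P6))] in series: (8*s^4 + 8*s^3 - 6*s^2 + 28*s + 16)/(8*s^6 + 46*s^5 + 75*s^4 + 10*s^3 - 42*s^2 - 8*s + 7)
The step-4 result is T(s). Setting s = 0: T(0) = 16/7.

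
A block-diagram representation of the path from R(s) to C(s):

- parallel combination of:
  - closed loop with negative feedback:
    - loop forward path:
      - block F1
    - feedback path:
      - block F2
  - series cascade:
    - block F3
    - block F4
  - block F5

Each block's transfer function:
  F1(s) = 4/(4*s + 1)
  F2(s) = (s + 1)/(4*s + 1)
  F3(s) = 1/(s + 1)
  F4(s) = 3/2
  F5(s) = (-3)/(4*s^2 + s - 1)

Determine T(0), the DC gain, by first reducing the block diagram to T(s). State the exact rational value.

Step 1. collapse the loop (F1 forward, F2 return) -> (16*s + 4)/(16*s^2 + 12*s + 5)
Step 2. series reduction of F3, F4 -> 3/(2*s + 2)
Step 3. parallel reduction of [F1/(1+F1*F2)], (F3*F4), F5 -> (320*s^4 + 288*s^3 - 80*s^2 - 155*s - 53)/(128*s^5 + 256*s^4 + 160*s^3 + 18*s^2 - 24*s - 10)
That last expression is T(s); at s = 0 only the constant terms survive, so T(0) = -53/(-10) = 53/10.

Answer: 53/10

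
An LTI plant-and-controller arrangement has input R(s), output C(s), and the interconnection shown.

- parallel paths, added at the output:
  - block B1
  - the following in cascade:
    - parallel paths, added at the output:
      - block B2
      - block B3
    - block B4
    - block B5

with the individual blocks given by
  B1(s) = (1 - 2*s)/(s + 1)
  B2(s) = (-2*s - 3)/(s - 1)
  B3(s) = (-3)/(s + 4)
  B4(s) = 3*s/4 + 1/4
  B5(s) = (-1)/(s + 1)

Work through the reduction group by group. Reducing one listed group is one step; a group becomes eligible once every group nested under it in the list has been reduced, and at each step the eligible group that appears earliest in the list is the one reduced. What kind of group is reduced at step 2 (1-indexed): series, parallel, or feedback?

Step 1: add B2, B3 (parallel)
Step 2: combine (B2+B3), B4, B5 in series
Step 3: combine B1, ((B2+B3)*B4*B5) in parallel
At step 2 the group reduced is series.

Answer: series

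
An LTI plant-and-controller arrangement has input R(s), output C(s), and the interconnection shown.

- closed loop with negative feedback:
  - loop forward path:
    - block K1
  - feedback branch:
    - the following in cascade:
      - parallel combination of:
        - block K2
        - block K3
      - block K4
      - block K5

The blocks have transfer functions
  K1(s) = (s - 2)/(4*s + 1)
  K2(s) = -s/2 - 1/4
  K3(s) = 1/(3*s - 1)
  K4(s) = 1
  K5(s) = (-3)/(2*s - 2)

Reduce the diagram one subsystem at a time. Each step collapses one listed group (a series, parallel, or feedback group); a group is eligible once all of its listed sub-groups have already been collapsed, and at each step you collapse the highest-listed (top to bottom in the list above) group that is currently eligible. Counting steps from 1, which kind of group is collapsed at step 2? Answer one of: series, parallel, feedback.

Reducing step by step:

Step 1: add K2, K3 (parallel)
Step 2: series reduction of (K2+K3), K4, K5
Step 3: reduce the feedback loop with forward K1 and return ((K2+K3)*K4*K5)
At step 2 the group reduced is series.

Answer: series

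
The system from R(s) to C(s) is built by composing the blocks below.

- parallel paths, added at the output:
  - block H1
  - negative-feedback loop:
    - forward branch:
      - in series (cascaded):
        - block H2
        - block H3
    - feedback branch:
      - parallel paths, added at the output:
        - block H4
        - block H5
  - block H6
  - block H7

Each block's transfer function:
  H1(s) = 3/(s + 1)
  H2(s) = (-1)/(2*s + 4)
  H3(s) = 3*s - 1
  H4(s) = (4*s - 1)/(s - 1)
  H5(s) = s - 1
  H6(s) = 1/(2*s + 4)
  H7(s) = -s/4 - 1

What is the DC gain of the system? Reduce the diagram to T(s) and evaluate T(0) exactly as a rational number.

Answer: 5/2

Working:
Step 1 - reduce the series chain H2, H3; result (1 - 3*s)/(2*s + 4)
Step 2 - combine H4, H5 in parallel; result (s^2 + 2*s)/(s - 1)
Step 3 - reduce the feedback loop with forward (H2*H3) and return (H4+H5); result (3*s^2 - 4*s + 1)/(3*s^3 + 3*s^2 - 4*s + 4)
Step 4 - sum the parallel branches H1, [(H2*H3)/(1+(H2*H3)*(H4+H5))], H6, H7; result (-3*s^5 - 18*s^4 + 31*s^3 + 36*s^2 - 66*s + 40)/(12*s^4 + 24*s^3 - 4*s^2 + 16)
DC gain: substitute s = 0 into T(s) from step 4: T(0) = 40/16 = 5/2.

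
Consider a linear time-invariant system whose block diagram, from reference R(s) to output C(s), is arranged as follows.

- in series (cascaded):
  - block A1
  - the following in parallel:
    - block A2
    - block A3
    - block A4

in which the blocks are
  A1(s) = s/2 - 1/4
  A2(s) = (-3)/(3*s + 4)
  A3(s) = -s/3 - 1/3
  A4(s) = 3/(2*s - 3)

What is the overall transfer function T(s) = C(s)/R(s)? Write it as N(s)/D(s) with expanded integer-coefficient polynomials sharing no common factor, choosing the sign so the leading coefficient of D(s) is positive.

Step 1: add A2, A3, A4 (parallel) -> (-6*s^3 - 5*s^2 + 22*s + 75)/(18*s^2 - 3*s - 36)
Step 2: combine A1, (A2+A3+A4) in series; the result is T(s) itself (integer coefficients, no common factor, positive leading denominator coefficient)

Answer: (-12*s^4 - 4*s^3 + 49*s^2 + 128*s - 75)/(72*s^2 - 12*s - 144)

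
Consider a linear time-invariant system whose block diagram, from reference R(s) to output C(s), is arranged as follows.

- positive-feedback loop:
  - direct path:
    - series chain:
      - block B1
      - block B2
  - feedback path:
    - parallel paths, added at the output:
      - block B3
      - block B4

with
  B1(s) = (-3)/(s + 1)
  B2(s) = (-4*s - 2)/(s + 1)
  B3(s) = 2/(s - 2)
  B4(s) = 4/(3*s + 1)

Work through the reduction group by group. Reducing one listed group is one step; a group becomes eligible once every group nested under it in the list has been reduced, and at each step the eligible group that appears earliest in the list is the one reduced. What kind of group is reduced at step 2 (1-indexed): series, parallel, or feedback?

Step 1 - cascade B1, B2
Step 2 - reduce the parallel group B3, B4
Step 3 - close the feedback loop around (B1*B2), (B3+B4)
The group at step 2 is a parallel group.

Hence the answer: parallel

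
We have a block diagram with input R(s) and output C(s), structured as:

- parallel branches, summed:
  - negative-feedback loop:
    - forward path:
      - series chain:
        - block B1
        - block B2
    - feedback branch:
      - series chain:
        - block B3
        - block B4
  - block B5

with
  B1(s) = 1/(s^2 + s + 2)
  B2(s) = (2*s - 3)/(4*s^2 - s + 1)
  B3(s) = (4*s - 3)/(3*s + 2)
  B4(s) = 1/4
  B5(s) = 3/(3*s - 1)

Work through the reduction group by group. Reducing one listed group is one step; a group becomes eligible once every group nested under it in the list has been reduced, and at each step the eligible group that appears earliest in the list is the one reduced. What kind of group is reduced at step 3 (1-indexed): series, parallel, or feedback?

Step 1. cascade B1, B2
Step 2. reduce the series chain B3, B4
Step 3. feedback reduction of (B1*B2), (B3*B4)
Step 4. add [(B1*B2)/(1+(B1*B2)*(B3*B4))], B5 (parallel)
So the answer for step 3 is feedback.

Hence the answer: feedback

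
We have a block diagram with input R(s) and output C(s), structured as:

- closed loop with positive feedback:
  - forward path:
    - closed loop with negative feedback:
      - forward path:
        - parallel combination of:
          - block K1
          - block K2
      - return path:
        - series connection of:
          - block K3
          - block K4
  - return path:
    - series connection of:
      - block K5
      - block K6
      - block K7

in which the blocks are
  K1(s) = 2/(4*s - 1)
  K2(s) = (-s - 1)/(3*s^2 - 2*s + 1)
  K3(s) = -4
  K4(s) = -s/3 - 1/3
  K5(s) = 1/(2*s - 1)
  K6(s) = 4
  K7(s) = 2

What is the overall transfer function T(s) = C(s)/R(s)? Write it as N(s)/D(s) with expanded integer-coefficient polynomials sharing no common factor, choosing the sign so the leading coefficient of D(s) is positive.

1. sum the parallel branches K1, K2 = (2*s^2 - 7*s + 3)/(12*s^3 - 11*s^2 + 6*s - 1)
2. combine K3, K4 in series = 4*s/3 + 4/3
3. reduce the feedback loop with forward (K1+K2) and return (K3*K4) = (6*s^2 - 21*s + 9)/(44*s^3 - 53*s^2 + 2*s + 9)
4. combine K5, K6, K7 in series = 8/(2*s - 1)
5. reduce the feedback loop with forward [(K1+K2)/(1+(K1+K2)*(K3*K4))] and return (K5*K6*K7), giving the overall T(s)

Hence the answer: (6*s^2 - 21*s + 9)/(44*s^3 - 53*s^2 - 22*s + 81)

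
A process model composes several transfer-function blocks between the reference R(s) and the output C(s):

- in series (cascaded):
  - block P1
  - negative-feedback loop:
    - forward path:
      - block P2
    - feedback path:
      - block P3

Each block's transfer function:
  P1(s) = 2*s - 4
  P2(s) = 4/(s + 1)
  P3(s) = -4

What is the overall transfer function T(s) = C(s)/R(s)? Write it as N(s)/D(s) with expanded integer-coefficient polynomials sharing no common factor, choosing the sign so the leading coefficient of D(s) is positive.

[1] feedback reduction of P2, P3 gives 4/(s - 15)
[2] combine P1, [P2/(1+P2*P3)] in series, giving the overall T(s)

Final answer: (8*s - 16)/(s - 15)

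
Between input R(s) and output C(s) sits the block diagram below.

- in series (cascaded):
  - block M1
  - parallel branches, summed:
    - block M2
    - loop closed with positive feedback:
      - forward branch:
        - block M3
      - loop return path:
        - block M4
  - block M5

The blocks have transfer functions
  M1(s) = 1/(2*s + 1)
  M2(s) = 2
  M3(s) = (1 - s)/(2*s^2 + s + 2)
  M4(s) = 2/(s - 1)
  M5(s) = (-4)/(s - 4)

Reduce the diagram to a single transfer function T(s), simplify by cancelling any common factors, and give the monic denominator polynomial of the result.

Step 1: apply the feedback formula to M3, M4: (1 - s)/(2*s^2 + s + 4)
Step 2: sum the parallel branches M2, [M3/(1-M3*M4)]: (4*s^2 + s + 9)/(2*s^2 + s + 4)
Step 3: combine M1, (M2+[M3/(1-M3*M4)]), M5 in series: (-16*s^2 - 4*s - 36)/(4*s^4 - 12*s^3 - 7*s^2 - 32*s - 16)
That last expression is T(s), already simplified. Scaling its denominator by 1/4 (the reciprocal of the leading coefficient) yields the monic denominator.

Answer: s^4 - 3*s^3 - 7*s^2/4 - 8*s - 4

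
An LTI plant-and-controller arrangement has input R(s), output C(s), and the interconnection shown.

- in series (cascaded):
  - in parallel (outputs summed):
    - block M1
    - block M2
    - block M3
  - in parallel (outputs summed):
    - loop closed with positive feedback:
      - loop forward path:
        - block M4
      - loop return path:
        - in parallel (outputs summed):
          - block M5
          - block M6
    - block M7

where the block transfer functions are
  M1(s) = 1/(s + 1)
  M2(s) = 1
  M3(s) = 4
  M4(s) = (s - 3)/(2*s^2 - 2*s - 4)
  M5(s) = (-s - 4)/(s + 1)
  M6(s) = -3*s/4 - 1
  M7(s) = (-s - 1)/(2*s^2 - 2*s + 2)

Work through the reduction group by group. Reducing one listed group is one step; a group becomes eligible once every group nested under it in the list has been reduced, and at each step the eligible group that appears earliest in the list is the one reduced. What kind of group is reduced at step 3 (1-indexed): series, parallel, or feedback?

The answer is feedback.

Reasoning:
[1] sum the parallel branches M1, M2, M3
[2] reduce the parallel group M5, M6
[3] feedback reduction of M4, (M5+M6)
[4] combine [M4/(1-M4*(M5+M6))], M7 in parallel
[5] series reduction of (M1+M2+M3), ([M4/(1-M4*(M5+M6))]+M7)
The group at step 3 is a feedback group.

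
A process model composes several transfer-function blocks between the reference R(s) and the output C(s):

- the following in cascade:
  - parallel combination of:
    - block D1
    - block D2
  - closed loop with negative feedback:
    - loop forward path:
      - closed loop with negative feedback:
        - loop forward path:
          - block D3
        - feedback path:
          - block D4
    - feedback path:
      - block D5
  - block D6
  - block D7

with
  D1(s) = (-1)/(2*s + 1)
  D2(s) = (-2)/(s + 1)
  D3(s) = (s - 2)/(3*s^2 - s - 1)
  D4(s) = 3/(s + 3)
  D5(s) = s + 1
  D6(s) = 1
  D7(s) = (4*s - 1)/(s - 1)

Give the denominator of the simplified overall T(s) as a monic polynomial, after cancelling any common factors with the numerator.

Step 1 - sum the parallel branches D1, D2: (-5*s - 3)/(2*s^2 + 3*s + 1)
Step 2 - close the feedback loop around D3, D4: (s^2 + s - 6)/(3*s^3 + 8*s^2 - s - 9)
Step 3 - collapse the loop ([D3/(1+D3*D4)] forward, D5 return): (s^2 + s - 6)/(4*s^3 + 10*s^2 - 6*s - 15)
Step 4 - combine (D1+D2), [[D3/(1+D3*D4)]/(1+[D3/(1+D3*D4)]*D5)], D6, D7 in series: (-20*s^4 - 27*s^3 + 116*s^2 + 45*s - 18)/(8*s^6 + 24*s^5 - 10*s^4 - 60*s^3 - 13*s^2 + 36*s + 15)
The result of step 4 is T(s) in lowest terms. Its denominator has leading coefficient 8; dividing the denominator through by 8 makes it monic.

Therefore the answer is s^6 + 3*s^5 - 5*s^4/4 - 15*s^3/2 - 13*s^2/8 + 9*s/2 + 15/8.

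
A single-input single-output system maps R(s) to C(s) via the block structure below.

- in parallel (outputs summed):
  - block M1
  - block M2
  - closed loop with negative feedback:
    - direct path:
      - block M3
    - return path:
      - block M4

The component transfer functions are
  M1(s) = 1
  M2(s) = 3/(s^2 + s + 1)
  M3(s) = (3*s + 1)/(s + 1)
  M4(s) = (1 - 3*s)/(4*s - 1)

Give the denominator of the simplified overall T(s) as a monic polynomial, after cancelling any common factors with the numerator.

[1] close the feedback loop around M3, M4 = (-12*s^2 - s + 1)/(5*s^2 - 3*s)
[2] parallel reduction of M1, M2, [M3/(1+M3*M4)] = (-7*s^4 - 11*s^3 + 5*s^2 - 12*s + 1)/(5*s^4 + 2*s^3 + 2*s^2 - 3*s)
No further cancellation is possible in the step-2 result, so that is T(s). Its denominator becomes monic after dividing by the leading coefficient 5.

Final answer: s^4 + 2*s^3/5 + 2*s^2/5 - 3*s/5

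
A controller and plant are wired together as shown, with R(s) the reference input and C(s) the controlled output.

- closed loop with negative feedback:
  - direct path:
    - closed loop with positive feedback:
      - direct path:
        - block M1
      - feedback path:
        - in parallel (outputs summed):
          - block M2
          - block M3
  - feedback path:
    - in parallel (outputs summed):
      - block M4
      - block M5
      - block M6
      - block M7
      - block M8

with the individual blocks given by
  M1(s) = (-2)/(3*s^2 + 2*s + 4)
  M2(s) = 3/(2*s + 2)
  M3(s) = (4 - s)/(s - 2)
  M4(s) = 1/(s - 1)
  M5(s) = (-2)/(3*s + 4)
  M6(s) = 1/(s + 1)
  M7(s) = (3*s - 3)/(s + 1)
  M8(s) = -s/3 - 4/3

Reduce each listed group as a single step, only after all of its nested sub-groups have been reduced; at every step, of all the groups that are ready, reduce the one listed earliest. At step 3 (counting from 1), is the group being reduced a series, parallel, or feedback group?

Reducing step by step:

(1) combine M2, M3 in parallel
(2) reduce the feedback loop with forward M1 and return (M2+M3)
(3) reduce the parallel group M4, M5, M6, M7, M8
(4) collapse the loop ([M1/(1-M1*(M2+M3))] forward, (M4+M5+M6+M7+M8) return)
Step 3: parallel.

Answer: parallel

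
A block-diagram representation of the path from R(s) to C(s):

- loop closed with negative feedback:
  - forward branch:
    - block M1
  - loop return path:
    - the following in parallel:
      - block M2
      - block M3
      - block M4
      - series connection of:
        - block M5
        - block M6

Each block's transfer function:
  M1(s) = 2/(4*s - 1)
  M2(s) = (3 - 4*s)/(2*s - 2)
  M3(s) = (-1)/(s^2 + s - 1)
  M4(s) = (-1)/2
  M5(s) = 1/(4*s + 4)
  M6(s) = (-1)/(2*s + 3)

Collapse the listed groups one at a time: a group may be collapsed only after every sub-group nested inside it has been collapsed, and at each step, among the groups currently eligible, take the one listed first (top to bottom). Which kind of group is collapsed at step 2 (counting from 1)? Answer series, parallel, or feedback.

The answer is parallel.

Reasoning:
1. reduce the series chain M5, M6
2. sum the parallel branches M2, M3, M4, (M5*M6)
3. collapse the loop (M1 forward, (M2+M3+M4+(M5*M6)) return)
So the answer for step 2 is parallel.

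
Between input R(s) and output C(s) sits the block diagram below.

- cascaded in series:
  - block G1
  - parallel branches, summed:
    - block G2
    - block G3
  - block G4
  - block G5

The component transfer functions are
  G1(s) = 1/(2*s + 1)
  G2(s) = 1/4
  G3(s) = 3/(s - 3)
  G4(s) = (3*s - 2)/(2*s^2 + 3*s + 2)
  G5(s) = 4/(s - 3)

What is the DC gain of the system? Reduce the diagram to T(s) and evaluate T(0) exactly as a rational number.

1. sum the parallel branches G2, G3, giving (s + 9)/(4*s - 12)
2. series reduction of G1, (G2+G3), G4, G5, giving (3*s^2 + 25*s - 18)/(4*s^5 - 16*s^4 - 5*s^3 + 32*s^2 + 51*s + 18)
Step 2 gives the overall T(s). Then T(0) = -18/18 = -1.

Final answer: -1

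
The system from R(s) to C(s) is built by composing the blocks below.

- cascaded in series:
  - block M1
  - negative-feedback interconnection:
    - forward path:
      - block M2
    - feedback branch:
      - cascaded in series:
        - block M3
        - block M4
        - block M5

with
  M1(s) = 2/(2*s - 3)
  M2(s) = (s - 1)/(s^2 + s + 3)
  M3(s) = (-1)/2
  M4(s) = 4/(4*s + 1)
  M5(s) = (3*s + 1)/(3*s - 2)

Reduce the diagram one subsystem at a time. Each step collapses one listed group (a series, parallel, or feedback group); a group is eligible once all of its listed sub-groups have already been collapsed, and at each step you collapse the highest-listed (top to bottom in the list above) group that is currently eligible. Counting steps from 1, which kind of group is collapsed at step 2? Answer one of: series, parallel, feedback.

Answer: feedback

Working:
(1) multiply M3, M4, M5 (series)
(2) apply the feedback formula to M2, (M3*M4*M5)
(3) multiply M1, [M2/(1+M2*(M3*M4*M5))] (series)
Step 2 collapses a feedback group.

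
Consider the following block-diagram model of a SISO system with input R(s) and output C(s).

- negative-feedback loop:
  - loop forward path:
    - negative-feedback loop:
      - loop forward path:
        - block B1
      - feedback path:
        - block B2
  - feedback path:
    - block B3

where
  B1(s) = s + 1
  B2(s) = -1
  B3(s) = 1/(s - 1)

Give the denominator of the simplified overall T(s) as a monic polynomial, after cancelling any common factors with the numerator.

[1] close the feedback loop around B1, B2 = (-s - 1)/s
[2] reduce the feedback loop with forward [B1/(1+B1*B2)] and return B3 = (1 - s^2)/(s^2 - 2*s - 1)
Step 2 gives the fully reduced T(s), with no common factor left to cancel. The denominator is already monic (leading coefficient 1).

Hence the answer: s^2 - 2*s - 1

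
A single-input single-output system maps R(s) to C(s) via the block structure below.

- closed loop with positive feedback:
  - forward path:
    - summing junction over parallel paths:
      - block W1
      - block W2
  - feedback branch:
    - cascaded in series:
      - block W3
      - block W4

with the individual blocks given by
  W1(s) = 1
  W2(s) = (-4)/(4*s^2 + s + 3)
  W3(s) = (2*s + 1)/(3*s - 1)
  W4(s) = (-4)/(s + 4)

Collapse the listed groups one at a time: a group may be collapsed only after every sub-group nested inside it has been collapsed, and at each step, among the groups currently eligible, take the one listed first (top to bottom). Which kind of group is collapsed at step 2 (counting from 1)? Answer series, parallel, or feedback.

Step 1 - sum the parallel branches W1, W2
Step 2 - cascade W3, W4
Step 3 - feedback reduction of (W1+W2), (W3*W4)
Step 2 collapses a series group.

Hence the answer: series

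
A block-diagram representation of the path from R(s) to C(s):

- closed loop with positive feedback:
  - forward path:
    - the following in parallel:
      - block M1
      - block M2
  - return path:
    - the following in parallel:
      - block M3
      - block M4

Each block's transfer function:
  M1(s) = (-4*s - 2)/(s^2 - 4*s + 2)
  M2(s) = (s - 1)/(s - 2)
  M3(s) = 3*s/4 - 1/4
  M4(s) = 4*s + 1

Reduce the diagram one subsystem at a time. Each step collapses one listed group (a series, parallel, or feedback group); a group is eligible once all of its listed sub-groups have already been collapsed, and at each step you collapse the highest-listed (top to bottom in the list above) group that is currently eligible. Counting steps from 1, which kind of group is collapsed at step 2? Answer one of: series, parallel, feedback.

Step 1 - combine M1, M2 in parallel
Step 2 - combine M3, M4 in parallel
Step 3 - feedback reduction of (M1+M2), (M3+M4)
So the answer for step 2 is parallel.

Therefore the answer is parallel.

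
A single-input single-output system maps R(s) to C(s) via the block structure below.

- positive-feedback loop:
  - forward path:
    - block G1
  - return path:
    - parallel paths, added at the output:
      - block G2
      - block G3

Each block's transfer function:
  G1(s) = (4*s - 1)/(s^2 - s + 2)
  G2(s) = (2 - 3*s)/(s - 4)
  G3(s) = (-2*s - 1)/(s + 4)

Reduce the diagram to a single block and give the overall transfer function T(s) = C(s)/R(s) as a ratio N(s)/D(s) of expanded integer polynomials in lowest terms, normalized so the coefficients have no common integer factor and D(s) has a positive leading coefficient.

Answer: (4*s^3 - s^2 - 64*s + 16)/(s^4 + 19*s^3 - 7*s^2 - 35*s - 20)

Working:
1. combine G2, G3 in parallel: (-5*s^2 - 3*s + 12)/(s^2 - 16)
2. apply the feedback formula to G1, (G2+G3) - this is the overall T(s), already in the required normalized form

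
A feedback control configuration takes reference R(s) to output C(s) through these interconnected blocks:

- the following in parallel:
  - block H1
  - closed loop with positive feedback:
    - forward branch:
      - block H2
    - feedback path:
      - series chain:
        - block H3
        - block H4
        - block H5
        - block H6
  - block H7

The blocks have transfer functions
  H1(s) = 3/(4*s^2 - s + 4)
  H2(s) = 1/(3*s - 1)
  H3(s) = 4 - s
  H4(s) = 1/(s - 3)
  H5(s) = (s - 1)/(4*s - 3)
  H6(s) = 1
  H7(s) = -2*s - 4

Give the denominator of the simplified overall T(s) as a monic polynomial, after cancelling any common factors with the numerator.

Reducing step by step:

Step 1: combine H3, H4, H5, H6 in series gives (-s^2 + 5*s - 4)/(4*s^2 - 15*s + 9)
Step 2: close the feedback loop around H2, (H3*H4*H5*H6) gives (4*s^2 - 15*s + 9)/(12*s^3 - 48*s^2 + 37*s - 5)
Step 3: reduce the parallel group H1, [H2/(1-H2*(H3*H4*H5*H6))], H7 gives (-96*s^6 + 216*s^5 + 344*s^4 - 506*s^3 + 613*s^2 - 530*s + 101)/(48*s^5 - 204*s^4 + 244*s^3 - 249*s^2 + 153*s - 20)
That last expression is T(s), already simplified. Scaling its denominator by 1/48 (the reciprocal of the leading coefficient) yields the monic denominator.

Answer: s^5 - 17*s^4/4 + 61*s^3/12 - 83*s^2/16 + 51*s/16 - 5/12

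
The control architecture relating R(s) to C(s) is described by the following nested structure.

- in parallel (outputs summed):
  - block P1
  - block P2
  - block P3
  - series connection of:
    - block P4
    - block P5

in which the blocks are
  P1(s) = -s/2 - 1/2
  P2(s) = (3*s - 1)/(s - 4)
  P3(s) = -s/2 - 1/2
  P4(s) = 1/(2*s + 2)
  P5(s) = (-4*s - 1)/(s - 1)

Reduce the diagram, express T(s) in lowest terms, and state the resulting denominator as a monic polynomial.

Step 1 - combine P4, P5 in series = (-4*s - 1)/(2*s^2 - 2)
Step 2 - parallel reduction of P1, P2, P3, (P4*P5) = (-2*s^4 + 12*s^3 + 4*s^2 + 3*s - 2)/(2*s^3 - 8*s^2 - 2*s + 8)
The result of step 2 is T(s) in lowest terms. Its denominator has leading coefficient 2; dividing the denominator through by 2 makes it monic.

Answer: s^3 - 4*s^2 - s + 4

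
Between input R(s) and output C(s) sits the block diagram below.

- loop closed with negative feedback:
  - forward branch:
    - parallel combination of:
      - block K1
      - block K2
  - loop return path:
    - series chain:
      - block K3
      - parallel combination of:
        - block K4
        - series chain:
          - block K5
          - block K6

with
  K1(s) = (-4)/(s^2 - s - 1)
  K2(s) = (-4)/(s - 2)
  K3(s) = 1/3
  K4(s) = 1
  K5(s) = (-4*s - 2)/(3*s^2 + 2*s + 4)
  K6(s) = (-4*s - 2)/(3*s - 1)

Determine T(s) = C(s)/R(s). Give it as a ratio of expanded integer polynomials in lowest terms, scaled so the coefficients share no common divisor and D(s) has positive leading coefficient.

(1) parallel reduction of K1, K2, giving (12 - 4*s^2)/(s^3 - 3*s^2 + s + 2)
(2) reduce the series chain K5, K6, giving (16*s^2 + 16*s + 4)/(9*s^3 + 3*s^2 + 10*s - 4)
(3) reduce the parallel group K4, (K5*K6), giving (9*s^3 + 19*s^2 + 26*s)/(9*s^3 + 3*s^2 + 10*s - 4)
(4) reduce the series chain K3, (K4+(K5*K6)), giving (9*s^3 + 19*s^2 + 26*s)/(27*s^3 + 9*s^2 + 30*s - 12)
(5) reduce the feedback loop with forward (K1+K2) and return (K3*(K4+(K5*K6))), giving the overall T(s)

Final answer: (-108*s^5 - 36*s^4 + 204*s^3 + 156*s^2 + 360*s - 144)/(27*s^6 - 108*s^5 - 46*s^4 - 35*s^3 + 312*s^2 + 360*s - 24)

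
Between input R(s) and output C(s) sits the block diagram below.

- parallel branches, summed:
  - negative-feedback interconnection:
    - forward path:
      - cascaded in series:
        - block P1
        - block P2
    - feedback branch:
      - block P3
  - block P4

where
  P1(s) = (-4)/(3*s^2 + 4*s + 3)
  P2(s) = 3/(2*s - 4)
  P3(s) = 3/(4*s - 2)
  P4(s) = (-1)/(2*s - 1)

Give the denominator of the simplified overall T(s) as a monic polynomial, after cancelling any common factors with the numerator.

Answer: s^5 - 5*s^4/3 - 3*s^3/4 - s^2/2 + s/12 + 1/4

Working:
Step 1. series reduction of P1, P2; result (-6)/(3*s^3 - 2*s^2 - 5*s - 6)
Step 2. reduce the feedback loop with forward (P1*P2) and return P3; result (6 - 12*s)/(6*s^4 - 7*s^3 - 8*s^2 - 7*s - 3)
Step 3. parallel reduction of [(P1*P2)/(1+(P1*P2)*P3)], P4; result (-6*s^4 + 7*s^3 - 16*s^2 + 31*s - 3)/(12*s^5 - 20*s^4 - 9*s^3 - 6*s^2 + s + 3)
Step 3 gives the fully reduced T(s), with no common factor left to cancel. The denominator's leading coefficient is 12, so divide each of its coefficients by 12 to get the monic form.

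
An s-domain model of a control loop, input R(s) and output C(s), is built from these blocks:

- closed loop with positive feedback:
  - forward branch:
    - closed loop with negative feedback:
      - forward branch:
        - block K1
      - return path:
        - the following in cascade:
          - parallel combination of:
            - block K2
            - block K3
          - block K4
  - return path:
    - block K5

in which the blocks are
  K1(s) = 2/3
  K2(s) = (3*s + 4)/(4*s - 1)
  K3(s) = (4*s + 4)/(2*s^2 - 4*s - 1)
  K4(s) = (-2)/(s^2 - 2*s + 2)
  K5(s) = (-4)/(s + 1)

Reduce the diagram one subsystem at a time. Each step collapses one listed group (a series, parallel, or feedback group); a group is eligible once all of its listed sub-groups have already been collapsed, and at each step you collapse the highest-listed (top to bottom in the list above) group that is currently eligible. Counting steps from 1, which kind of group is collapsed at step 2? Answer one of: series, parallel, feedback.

[1] parallel reduction of K2, K3
[2] reduce the series chain (K2+K3), K4
[3] close the feedback loop around K1, ((K2+K3)*K4)
[4] apply the feedback formula to [K1/(1+K1*((K2+K3)*K4))], K5
Step 2 collapses a series group.

Therefore the answer is series.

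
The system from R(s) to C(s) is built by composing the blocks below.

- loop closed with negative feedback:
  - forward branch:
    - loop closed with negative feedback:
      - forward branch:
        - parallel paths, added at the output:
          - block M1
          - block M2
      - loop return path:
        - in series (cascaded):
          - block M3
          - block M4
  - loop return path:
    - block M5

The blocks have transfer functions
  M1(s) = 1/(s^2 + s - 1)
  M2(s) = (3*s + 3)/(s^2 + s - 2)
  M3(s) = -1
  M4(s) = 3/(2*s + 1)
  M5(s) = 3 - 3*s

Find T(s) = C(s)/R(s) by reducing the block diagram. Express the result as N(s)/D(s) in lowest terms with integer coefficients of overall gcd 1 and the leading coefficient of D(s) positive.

Step 1. combine M1, M2 in parallel gives (3*s^3 + 7*s^2 + s - 5)/(s^4 + 2*s^3 - 2*s^2 - 3*s + 2)
Step 2. combine M3, M4 in series gives (-3)/(2*s + 1)
Step 3. feedback reduction of (M1+M2), (M3*M4) gives (6*s^4 + 17*s^3 + 9*s^2 - 9*s - 5)/(2*s^5 + 5*s^4 - 11*s^3 - 29*s^2 - 2*s + 17)
Step 4. apply the feedback formula to [(M1+M2)/(1+(M1+M2)*(M3*M4))], M5, which is the overall transfer function T(s) = C(s)/R(s) in lowest terms

Answer: (-6*s^4 - 17*s^3 - 9*s^2 + 9*s + 5)/(16*s^5 + 28*s^4 - 13*s^3 - 25*s^2 + 14*s - 2)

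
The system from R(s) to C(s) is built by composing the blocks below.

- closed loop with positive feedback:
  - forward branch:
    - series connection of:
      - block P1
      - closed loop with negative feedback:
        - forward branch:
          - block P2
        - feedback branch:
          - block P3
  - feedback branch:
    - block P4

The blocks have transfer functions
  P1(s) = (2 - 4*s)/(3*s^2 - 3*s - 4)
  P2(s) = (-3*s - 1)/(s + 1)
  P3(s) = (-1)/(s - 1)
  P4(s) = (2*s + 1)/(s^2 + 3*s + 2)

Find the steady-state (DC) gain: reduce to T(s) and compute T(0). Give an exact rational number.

Answer: -2

Working:
Step 1. collapse the loop (P2 forward, P3 return): (-3*s^2 + 2*s + 1)/(s^2 + 3*s)
Step 2. cascade P1, [P2/(1+P2*P3)]: (12*s^3 - 14*s^2 + 2)/(3*s^4 + 6*s^3 - 13*s^2 - 12*s)
Step 3. apply the feedback formula to (P1*[P2/(1+P2*P3)]), P4: (12*s^5 + 22*s^4 - 18*s^3 - 26*s^2 + 6*s + 4)/(3*s^6 + 15*s^5 - 13*s^4 - 23*s^3 - 48*s^2 - 28*s - 2)
Evaluating the step-3 result (the overall T(s)) at s = 0 gives T(0) = 4/(-2) = -2.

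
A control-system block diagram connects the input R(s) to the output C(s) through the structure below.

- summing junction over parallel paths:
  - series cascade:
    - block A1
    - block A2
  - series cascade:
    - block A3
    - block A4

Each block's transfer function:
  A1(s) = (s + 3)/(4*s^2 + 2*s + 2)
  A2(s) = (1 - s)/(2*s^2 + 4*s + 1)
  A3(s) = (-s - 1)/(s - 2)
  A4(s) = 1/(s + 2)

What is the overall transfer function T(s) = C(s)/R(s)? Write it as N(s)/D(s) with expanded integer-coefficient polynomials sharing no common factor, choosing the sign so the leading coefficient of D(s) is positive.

First reduce the diagram to T(s).

1. series reduction of A1, A2 -> (-s^2 - 2*s + 3)/(8*s^4 + 20*s^3 + 16*s^2 + 10*s + 2)
2. multiply A3, A4 (series) -> (-s - 1)/(s^2 - 4)
3. sum the parallel branches (A1*A2), (A3*A4) - this is the overall T(s), already in the required normalized form

Answer: (-8*s^5 - 29*s^4 - 38*s^3 - 19*s^2 - 4*s - 14)/(8*s^6 + 20*s^5 - 16*s^4 - 70*s^3 - 62*s^2 - 40*s - 8)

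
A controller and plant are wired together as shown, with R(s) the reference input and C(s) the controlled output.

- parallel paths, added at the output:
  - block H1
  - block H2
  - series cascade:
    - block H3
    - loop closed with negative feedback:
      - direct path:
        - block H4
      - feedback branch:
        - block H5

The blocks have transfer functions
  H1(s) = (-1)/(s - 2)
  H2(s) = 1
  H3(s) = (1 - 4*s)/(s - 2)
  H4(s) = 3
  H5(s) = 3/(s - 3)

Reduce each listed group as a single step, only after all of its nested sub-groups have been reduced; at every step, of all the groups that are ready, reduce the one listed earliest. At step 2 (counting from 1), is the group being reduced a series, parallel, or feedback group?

Step 1. collapse the loop (H4 forward, H5 return)
Step 2. series reduction of H3, [H4/(1+H4*H5)]
Step 3. sum the parallel branches H1, H2, (H3*[H4/(1+H4*H5)])
Step 2: series.

Final answer: series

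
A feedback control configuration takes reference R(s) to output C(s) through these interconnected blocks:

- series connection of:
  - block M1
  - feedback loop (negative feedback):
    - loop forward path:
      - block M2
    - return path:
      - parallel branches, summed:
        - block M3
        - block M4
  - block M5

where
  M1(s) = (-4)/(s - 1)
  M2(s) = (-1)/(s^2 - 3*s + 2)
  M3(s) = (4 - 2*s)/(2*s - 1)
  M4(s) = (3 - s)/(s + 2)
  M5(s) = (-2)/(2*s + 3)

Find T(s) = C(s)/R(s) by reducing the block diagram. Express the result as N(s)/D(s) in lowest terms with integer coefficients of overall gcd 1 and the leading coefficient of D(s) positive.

[1] reduce the parallel group M3, M4: (-4*s^2 + 7*s + 5)/(2*s^2 + 3*s - 2)
[2] collapse the loop (M2 forward, (M3+M4) return): (-2*s^2 - 3*s + 2)/(2*s^4 - 3*s^3 - 3*s^2 + 5*s - 9)
[3] reduce the series chain M1, [M2/(1+M2*(M3+M4))], M5: this yields T(s), and no further normalization is needed

Therefore the answer is (-16*s^2 - 24*s + 16)/(4*s^6 - 4*s^5 - 15*s^4 + 16*s^3 - 4*s^2 - 24*s + 27).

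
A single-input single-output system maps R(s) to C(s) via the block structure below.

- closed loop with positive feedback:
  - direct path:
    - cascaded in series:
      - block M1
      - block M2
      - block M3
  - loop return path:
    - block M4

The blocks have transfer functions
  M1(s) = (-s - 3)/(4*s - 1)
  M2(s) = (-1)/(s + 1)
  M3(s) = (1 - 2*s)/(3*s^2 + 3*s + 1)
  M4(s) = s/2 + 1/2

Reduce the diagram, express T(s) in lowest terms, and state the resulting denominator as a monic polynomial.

First reduce the diagram to T(s).

Step 1: reduce the series chain M1, M2, M3, giving (-2*s^2 - 5*s + 3)/(12*s^4 + 21*s^3 + 10*s^2 - 1)
Step 2: close the feedback loop around (M1*M2*M3), M4, giving (-4*s^2 - 10*s + 6)/(24*s^4 + 44*s^3 + 27*s^2 + 2*s - 5)
T(s) is the step-2 result (common factors already cancelled). Leading coefficient of the denominator: 24. Divide through by 24 for the monic polynomial.

Answer: s^4 + 11*s^3/6 + 9*s^2/8 + s/12 - 5/24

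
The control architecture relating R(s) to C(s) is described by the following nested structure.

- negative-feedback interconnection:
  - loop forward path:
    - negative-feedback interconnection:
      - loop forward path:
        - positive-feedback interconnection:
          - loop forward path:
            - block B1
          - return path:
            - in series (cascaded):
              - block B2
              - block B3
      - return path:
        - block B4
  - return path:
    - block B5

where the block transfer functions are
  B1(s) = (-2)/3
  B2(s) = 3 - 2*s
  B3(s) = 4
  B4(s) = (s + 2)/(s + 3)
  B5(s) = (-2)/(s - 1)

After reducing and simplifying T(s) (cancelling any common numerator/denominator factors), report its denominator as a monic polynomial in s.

First reduce the diagram to T(s).

1. combine B2, B3 in series = 12 - 8*s
2. close the feedback loop around B1, (B2*B3) = 2/(16*s - 27)
3. feedback reduction of [B1/(1-B1*(B2*B3))], B4 = (2*s + 6)/(16*s^2 + 23*s - 77)
4. feedback reduction of [[B1/(1-B1*(B2*B3))]/(1+[B1/(1-B1*(B2*B3))]*B4)], B5 = (2*s^2 + 4*s - 6)/(16*s^3 + 7*s^2 - 104*s + 65)
T(s) is the step-4 result (common factors already cancelled). Leading coefficient of the denominator: 16. Divide through by 16 for the monic polynomial.

Answer: s^3 + 7*s^2/16 - 13*s/2 + 65/16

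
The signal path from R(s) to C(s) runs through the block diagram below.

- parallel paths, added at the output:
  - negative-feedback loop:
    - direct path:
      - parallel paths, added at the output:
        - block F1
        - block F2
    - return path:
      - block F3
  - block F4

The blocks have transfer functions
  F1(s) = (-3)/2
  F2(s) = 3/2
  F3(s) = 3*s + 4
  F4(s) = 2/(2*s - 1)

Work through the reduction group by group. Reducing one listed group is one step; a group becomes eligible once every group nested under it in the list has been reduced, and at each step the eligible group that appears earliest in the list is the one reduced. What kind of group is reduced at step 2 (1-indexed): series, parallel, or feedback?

Reducing step by step:

Step 1 - parallel reduction of F1, F2
Step 2 - close the feedback loop around (F1+F2), F3
Step 3 - add [(F1+F2)/(1+(F1+F2)*F3)], F4 (parallel)
Step 2 collapses a feedback group.

Answer: feedback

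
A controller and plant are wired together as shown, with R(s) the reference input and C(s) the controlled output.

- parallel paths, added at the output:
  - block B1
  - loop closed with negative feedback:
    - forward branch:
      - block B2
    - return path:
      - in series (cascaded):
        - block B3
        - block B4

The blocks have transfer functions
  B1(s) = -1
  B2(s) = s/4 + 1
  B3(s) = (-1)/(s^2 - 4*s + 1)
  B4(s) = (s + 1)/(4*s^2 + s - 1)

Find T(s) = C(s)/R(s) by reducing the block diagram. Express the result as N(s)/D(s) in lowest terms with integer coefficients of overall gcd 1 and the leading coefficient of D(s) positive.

Step 1: series reduction of B3, B4: (-s - 1)/(4*s^4 - 15*s^3 - s^2 + 5*s - 1)
Step 2: feedback reduction of B2, (B3*B4): (4*s^5 + s^4 - 61*s^3 + s^2 + 19*s - 4)/(16*s^4 - 60*s^3 - 5*s^2 + 15*s - 8)
Step 3: combine B1, [B2/(1+B2*(B3*B4))] in parallel - this is the overall T(s), already in the required normalized form

Therefore the answer is (4*s^5 - 15*s^4 - s^3 + 6*s^2 + 4*s + 4)/(16*s^4 - 60*s^3 - 5*s^2 + 15*s - 8).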